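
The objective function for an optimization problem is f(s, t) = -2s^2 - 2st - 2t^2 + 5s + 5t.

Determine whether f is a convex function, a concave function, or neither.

f is quadratic, so its Hessian is the constant matrix H = [[-4, -2], [-2, -4]].
det(H) = 12, tr(H) = -8.
det(H) > 0 and tr(H) < 0, so H is negative definite everywhere: concave.

concave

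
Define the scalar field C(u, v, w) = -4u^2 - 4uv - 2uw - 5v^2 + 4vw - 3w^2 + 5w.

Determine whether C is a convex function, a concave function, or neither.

C is quadratic, so its Hessian is the constant matrix H = [[-8, -4, -2], [-4, -10, 4], [-2, 4, -6]].
Leading principal minors: -8, 64, -152.
Signs alternate −, +, − ⇒ H ≺ 0 ⇒ concave.

concave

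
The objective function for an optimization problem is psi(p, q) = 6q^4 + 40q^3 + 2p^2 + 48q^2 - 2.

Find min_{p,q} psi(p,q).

-258

psi(p,q) separates as A(p) + B(q) − 2, so its minimum is min A + min B − 2.
A'(p) = 4p vanishes at p ∈ {0}; B'(q) = 24q(q + 1)(q + 4) vanishes at q ∈ {-4, -1, 0}.
Local minima of A (where A''>0): A(0)=0. Local minima of B: B(-4)=-256, B(0)=0.
So the global minimum of psi is A(0) + B(-4) − 2 = 0 − 256 − 2 = -258, attained at (0, -4).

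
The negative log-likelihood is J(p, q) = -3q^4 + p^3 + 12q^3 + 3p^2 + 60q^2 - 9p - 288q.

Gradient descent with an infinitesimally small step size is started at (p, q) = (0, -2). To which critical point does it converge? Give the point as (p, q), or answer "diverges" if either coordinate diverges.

(1, 2)

J is separable, so gradient descent decouples: p follows -∂J/∂p, q follows -∂J/∂q.
∂J/∂p = 3(p - 1)(p + 3); at p=0 this is -9, so p increases.
∂J/∂q = -12(q - 4)(q - 2)(q + 3); at q=-2 this is -288, so q increases.
p converges to its nearest critical value 1 (a local min of the p-part); q converges to 2. The iterate converges to (1, 2).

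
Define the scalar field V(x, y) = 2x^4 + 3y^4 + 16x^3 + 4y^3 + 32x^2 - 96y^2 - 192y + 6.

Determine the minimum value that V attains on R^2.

V(x,y) separates as P(x) + Q(y) + 6, so its minimum is min P + min Q + 6.
P'(x) = 8x(x + 2)(x + 4) vanishes at x ∈ {-4, -2, 0}; Q'(y) = 12(y - 4)(y + 1)(y + 4) vanishes at y ∈ {-4, -1, 4}.
Local minima of P (where P''>0): P(-4)=0, P(0)=0. Local minima of Q: Q(-4)=-256, Q(4)=-1280.
So the global minimum of V is P(-4) + Q(4) + 6 = 0 − 1280 + 6 = -1274, attained at (-4, 4).

-1274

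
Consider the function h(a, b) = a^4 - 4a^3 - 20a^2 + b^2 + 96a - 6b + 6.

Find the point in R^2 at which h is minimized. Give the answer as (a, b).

(-3, 3)

h(a,b) separates as P(a) + Q(b) + 6, so its minimum is min P + min Q + 6.
P'(a) = 4(a - 4)(a - 2)(a + 3) vanishes at a ∈ {-3, 2, 4}; Q'(b) = 2b - 6 vanishes at b ∈ {3}.
Local minima of P (where P''>0): P(-3)=-279, P(4)=64. Local minima of Q: Q(3)=-9.
So the global minimum of h is P(-3) + Q(3) + 6 = -279 − 9 + 6 = -282, attained at (-3, 3).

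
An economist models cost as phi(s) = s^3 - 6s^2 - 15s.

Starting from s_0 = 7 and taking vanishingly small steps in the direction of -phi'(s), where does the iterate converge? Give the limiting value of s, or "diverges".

phi'(s) = 3(s - 5)(s + 1), so phi'(7) = 48.
Gradient descent moves in the -phi' direction, i.e. s is decreasing.
The nearest critical point in that direction is s = 5, where phi'' = 18 > 0 (a local minimum). The iterate converges there.

5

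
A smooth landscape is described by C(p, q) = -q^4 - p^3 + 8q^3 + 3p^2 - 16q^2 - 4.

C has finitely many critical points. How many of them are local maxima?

2

C separates as a function of p plus a function of q, so ∇C=0 decouples.
∂C/∂p = -3p(p - 2) = 0 at p ∈ {0, 2}; ∂C/∂q = -4q(q - 4)(q - 2) = 0 at q ∈ {0, 2, 4}.
The Hessian is diagonal: diag(C_pp, C_qq). Second derivatives: C_pp(0)=6, C_pp(2)=-6; C_qq(0)=-32, C_qq(2)=16, C_qq(4)=-32.
Local maxima occur where both diagonal entries negative: (2, 0), (2, 4). Count: 2.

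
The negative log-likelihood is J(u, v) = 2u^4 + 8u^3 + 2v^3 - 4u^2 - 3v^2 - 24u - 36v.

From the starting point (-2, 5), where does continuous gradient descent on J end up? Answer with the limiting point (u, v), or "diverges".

J is separable, so gradient descent decouples: u follows -∂J/∂u, v follows -∂J/∂v.
∂J/∂u = 8(u - 1)(u + 1)(u + 3); at u=-2 this is 24, so u decreases.
∂J/∂v = 6(v - 3)(v + 2); at v=5 this is 84, so v decreases.
u converges to its nearest critical value -3 (a local min of the u-part); v converges to 3. The iterate converges to (-3, 3).

(-3, 3)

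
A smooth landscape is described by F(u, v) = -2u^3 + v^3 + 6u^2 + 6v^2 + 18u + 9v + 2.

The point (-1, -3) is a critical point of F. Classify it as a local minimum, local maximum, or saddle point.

saddle point

The mixed partial ∂²F/∂u∂v is 0, so the Hessian at any point is diag(F_uu, F_vv) = diag(12(-u + 1), 6(v + 2)).
At (-1, -3): H = diag(24, -6).
The eigenvalues have opposite signs, so H is indefinite: a saddle point.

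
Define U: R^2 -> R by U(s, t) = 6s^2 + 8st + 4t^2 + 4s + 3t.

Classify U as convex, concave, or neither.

U is quadratic, so its Hessian is the constant matrix H = [[12, 8], [8, 8]].
det(H) = 32, tr(H) = 20.
det(H) > 0 and tr(H) > 0, so H is positive definite everywhere: convex.

convex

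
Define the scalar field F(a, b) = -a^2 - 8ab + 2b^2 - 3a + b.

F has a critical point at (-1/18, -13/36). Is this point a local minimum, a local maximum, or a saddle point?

saddle point

The Hessian of F is constant: H = [[-2, -8], [-8, 4]].
det(H) = (-2)·4 − (-8)² = -72.
Since det(H) < 0, H is indefinite and the critical point is a saddle point.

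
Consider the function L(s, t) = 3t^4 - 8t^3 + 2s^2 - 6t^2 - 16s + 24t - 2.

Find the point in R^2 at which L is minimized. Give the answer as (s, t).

L(s,t) separates as P(s) + Q(t) − 2, so its minimum is min P + min Q − 2.
P'(s) = 4s - 16 vanishes at s ∈ {4}; Q'(t) = 12(t - 2)(t - 1)(t + 1) vanishes at t ∈ {-1, 1, 2}.
Local minima of P (where P''>0): P(4)=-32. Local minima of Q: Q(-1)=-19, Q(2)=8.
So the global minimum of L is P(4) + Q(-1) − 2 = -32 − 19 − 2 = -53, attained at (4, -1).

(4, -1)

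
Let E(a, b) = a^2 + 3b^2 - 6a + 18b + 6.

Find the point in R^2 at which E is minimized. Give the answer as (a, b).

E(a,b) separates as P(a) + Q(b) + 6, so its minimum is min P + min Q + 6.
P'(a) = 2a - 6 vanishes at a ∈ {3}; Q'(b) = 6b + 18 vanishes at b ∈ {-3}.
Local minima of P (where P''>0): P(3)=-9. Local minima of Q: Q(-3)=-27.
So the global minimum of E is P(3) + Q(-3) + 6 = -9 − 27 + 6 = -30, attained at (3, -3).

(3, -3)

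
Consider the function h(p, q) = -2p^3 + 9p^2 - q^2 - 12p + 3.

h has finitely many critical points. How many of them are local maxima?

h separates as a function of p plus a function of q, so ∇h=0 decouples.
∂h/∂p = -6(p - 2)(p - 1) = 0 at p ∈ {1, 2}; ∂h/∂q = -2q = 0 at q ∈ {0}.
The Hessian is diagonal: diag(h_pp, h_qq). Second derivatives: h_pp(1)=6, h_pp(2)=-6; h_qq(0)=-2.
Local maxima occur where both diagonal entries negative: (2, 0). Count: 1.

1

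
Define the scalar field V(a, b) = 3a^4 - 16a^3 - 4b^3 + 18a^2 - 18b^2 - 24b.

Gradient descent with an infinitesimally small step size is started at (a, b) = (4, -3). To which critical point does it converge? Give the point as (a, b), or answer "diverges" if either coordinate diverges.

V is separable, so gradient descent decouples: a follows -∂V/∂a, b follows -∂V/∂b.
∂V/∂a = 12a(a - 3)(a - 1); at a=4 this is 144, so a decreases.
∂V/∂b = -12(b + 1)(b + 2); at b=-3 this is -24, so b increases.
a converges to its nearest critical value 3 (a local min of the a-part); b converges to -2. The iterate converges to (3, -2).

(3, -2)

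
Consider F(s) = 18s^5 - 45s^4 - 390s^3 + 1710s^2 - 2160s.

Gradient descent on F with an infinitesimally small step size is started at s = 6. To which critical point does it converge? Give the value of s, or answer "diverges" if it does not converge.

F'(s) = 90(s - 3)(s - 2)(s - 1)(s + 4), so F'(6) = 54000.
Gradient descent moves in the -F' direction, i.e. s is decreasing.
The nearest critical point in that direction is s = 3, where F'' = 1260 > 0 (a local minimum). The iterate converges there.

3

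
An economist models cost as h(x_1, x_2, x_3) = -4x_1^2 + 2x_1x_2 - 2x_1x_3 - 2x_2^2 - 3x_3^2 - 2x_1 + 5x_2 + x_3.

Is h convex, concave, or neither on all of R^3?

concave

h is quadratic, so its Hessian is the constant matrix H = [[-8, 2, -2], [2, -4, 0], [-2, 0, -6]].
Leading principal minors: -8, 28, -152.
Signs alternate −, +, − ⇒ H ≺ 0 ⇒ concave.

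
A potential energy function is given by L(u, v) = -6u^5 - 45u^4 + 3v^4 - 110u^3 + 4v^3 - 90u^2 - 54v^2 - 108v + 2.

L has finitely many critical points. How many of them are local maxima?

2

L separates as a function of u plus a function of v, so ∇L=0 decouples.
∂L/∂u = -30u(u + 1)(u + 2)(u + 3) = 0 at u ∈ {-3, -2, -1, 0}; ∂L/∂v = 12(v - 3)(v + 1)(v + 3) = 0 at v ∈ {-3, -1, 3}.
The Hessian is diagonal: diag(L_uu, L_vv). Second derivatives: L_uu(-3)=180, L_uu(-2)=-60, L_uu(-1)=60, L_uu(0)=-180; L_vv(-3)=144, L_vv(-1)=-96, L_vv(3)=288.
Local maxima occur where both diagonal entries negative: (-2, -1), (0, -1). Count: 2.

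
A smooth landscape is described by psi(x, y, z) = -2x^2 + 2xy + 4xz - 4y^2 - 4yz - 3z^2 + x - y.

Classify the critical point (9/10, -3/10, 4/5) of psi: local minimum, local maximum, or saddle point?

The Hessian is constant: H = [[-4, 2, 4], [2, -8, -4], [4, -4, -6]].
Leading principal minors: Δ₁ = -4, Δ₂ = 28, Δ₃ = -40.
The minors alternate sign starting negative (−, +, −), so H is negative definite: a local maximum.

local maximum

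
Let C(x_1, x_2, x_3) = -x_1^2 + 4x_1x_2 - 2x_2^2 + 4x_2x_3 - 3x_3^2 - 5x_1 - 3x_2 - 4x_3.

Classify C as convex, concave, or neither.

neither

C is quadratic, so its Hessian is the constant matrix H = [[-2, 4, 0], [4, -4, 4], [0, 4, -6]].
Leading principal minors: -2, -8, 80.
Neither pattern holds ⇒ H is indefinite ⇒ neither convex nor concave.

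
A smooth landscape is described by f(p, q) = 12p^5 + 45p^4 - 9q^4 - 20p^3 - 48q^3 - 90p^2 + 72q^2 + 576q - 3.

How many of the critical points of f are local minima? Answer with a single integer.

2

f separates as a function of p plus a function of q, so ∇f=0 decouples.
∂f/∂p = 60p(p - 1)(p + 1)(p + 3) = 0 at p ∈ {-3, -1, 0, 1}; ∂f/∂q = -36(q - 2)(q + 2)(q + 4) = 0 at q ∈ {-4, -2, 2}.
The Hessian is diagonal: diag(f_pp, f_qq). Second derivatives: f_pp(-3)=-1440, f_pp(-1)=240, f_pp(0)=-180, f_pp(1)=480; f_qq(-4)=-432, f_qq(-2)=288, f_qq(2)=-864.
Local minima occur where both diagonal entries positive: (-1, -2), (1, -2). Count: 2.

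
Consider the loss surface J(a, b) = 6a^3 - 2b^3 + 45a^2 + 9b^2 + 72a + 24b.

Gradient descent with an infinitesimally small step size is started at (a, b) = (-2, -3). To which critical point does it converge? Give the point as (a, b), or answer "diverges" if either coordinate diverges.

(-1, -1)

J is separable, so gradient descent decouples: a follows -∂J/∂a, b follows -∂J/∂b.
∂J/∂a = 18(a + 1)(a + 4); at a=-2 this is -36, so a increases.
∂J/∂b = -6(b - 4)(b + 1); at b=-3 this is -84, so b increases.
a converges to its nearest critical value -1 (a local min of the a-part); b converges to -1. The iterate converges to (-1, -1).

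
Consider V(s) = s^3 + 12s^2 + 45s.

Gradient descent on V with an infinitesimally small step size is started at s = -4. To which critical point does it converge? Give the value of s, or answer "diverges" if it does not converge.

-3

V'(s) = 3(s + 3)(s + 5), so V'(-4) = -3.
Gradient descent moves in the -V' direction, i.e. s is increasing.
The nearest critical point in that direction is s = -3, where V'' = 6 > 0 (a local minimum). The iterate converges there.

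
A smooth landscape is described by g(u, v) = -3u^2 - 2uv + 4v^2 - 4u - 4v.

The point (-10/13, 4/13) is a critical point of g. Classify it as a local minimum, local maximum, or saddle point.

The Hessian of g is constant: H = [[-6, -2], [-2, 8]].
det(H) = (-6)·8 − (-2)² = -52.
Since det(H) < 0, H is indefinite and the critical point is a saddle point.

saddle point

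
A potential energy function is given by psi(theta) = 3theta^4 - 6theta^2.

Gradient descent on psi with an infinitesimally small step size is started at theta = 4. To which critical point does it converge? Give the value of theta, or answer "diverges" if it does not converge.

1

psi'(theta) = 12theta(theta - 1)(theta + 1), so psi'(4) = 720.
Gradient descent moves in the -psi' direction, i.e. theta is decreasing.
The nearest critical point in that direction is theta = 1, where psi'' = 24 > 0 (a local minimum). The iterate converges there.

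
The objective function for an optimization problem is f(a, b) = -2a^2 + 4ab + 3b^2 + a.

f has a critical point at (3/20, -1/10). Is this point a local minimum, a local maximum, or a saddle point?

The Hessian of f is constant: H = [[-4, 4], [4, 6]].
det(H) = (-4)·6 − 4² = -40.
Since det(H) < 0, H is indefinite and the critical point is a saddle point.

saddle point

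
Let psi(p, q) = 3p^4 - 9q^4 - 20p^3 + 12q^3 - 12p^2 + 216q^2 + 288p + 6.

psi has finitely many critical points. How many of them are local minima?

psi separates as a function of p plus a function of q, so ∇psi=0 decouples.
∂psi/∂p = 12(p - 4)(p - 3)(p + 2) = 0 at p ∈ {-2, 3, 4}; ∂psi/∂q = -36q(q - 4)(q + 3) = 0 at q ∈ {-3, 0, 4}.
The Hessian is diagonal: diag(psi_pp, psi_qq). Second derivatives: psi_pp(-2)=360, psi_pp(3)=-60, psi_pp(4)=72; psi_qq(-3)=-756, psi_qq(0)=432, psi_qq(4)=-1008.
Local minima occur where both diagonal entries positive: (-2, 0), (4, 0). Count: 2.

2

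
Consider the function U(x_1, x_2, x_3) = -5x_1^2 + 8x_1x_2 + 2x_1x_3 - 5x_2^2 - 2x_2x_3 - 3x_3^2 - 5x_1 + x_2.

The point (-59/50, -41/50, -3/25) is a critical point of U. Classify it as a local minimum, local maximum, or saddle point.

The Hessian is constant: H = [[-10, 8, 2], [8, -10, -2], [2, -2, -6]].
Leading principal minors: Δ₁ = -10, Δ₂ = 36, Δ₃ = -200.
The minors alternate sign starting negative (−, +, −), so H is negative definite: a local maximum.

local maximum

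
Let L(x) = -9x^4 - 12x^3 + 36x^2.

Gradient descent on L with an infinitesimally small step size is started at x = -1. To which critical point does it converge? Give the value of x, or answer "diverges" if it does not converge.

L'(x) = -36x(x - 1)(x + 2), so L'(-1) = -72.
Gradient descent moves in the -L' direction, i.e. x is increasing.
The nearest critical point in that direction is x = 0, where L'' = 72 > 0 (a local minimum). The iterate converges there.

0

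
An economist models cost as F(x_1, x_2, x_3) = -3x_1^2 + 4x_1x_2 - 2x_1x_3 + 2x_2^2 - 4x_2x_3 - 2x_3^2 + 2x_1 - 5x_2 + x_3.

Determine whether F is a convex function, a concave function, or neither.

F is quadratic, so its Hessian is the constant matrix H = [[-6, 4, -2], [4, 4, -4], [-2, -4, -4]].
Leading principal minors: -6, -40, 304.
Neither pattern holds ⇒ H is indefinite ⇒ neither convex nor concave.

neither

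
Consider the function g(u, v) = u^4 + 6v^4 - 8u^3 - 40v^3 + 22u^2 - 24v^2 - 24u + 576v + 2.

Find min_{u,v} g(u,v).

-839

g(u,v) separates as P(u) + Q(v) + 2, so its minimum is min P + min Q + 2.
P'(u) = 4(u - 3)(u - 2)(u - 1) vanishes at u ∈ {1, 2, 3}; Q'(v) = 24(v - 4)(v - 3)(v + 2) vanishes at v ∈ {-2, 3, 4}.
Local minima of P (where P''>0): P(1)=-9, P(3)=-9. Local minima of Q: Q(-2)=-832, Q(4)=896.
So the global minimum of g is P(1) + Q(-2) + 2 = -9 − 832 + 2 = -839, attained at (1, -2).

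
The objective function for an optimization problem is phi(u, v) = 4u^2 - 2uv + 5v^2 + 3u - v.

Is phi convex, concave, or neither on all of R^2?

convex

phi is quadratic, so its Hessian is the constant matrix H = [[8, -2], [-2, 10]].
det(H) = 76, tr(H) = 18.
det(H) > 0 and tr(H) > 0, so H is positive definite everywhere: convex.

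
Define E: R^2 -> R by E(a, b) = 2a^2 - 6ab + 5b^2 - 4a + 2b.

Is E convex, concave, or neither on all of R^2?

E is quadratic, so its Hessian is the constant matrix H = [[4, -6], [-6, 10]].
det(H) = 4, tr(H) = 14.
det(H) > 0 and tr(H) > 0, so H is positive definite everywhere: convex.

convex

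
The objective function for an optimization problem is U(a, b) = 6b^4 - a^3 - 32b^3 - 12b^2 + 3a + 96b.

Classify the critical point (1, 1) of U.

The mixed partial ∂²U/∂a∂b is 0, so the Hessian at any point is diag(U_aa, U_bb) = diag(-6a, 24(3b^2 - 8b - 1)).
At (1, 1): H = diag(-6, -144).
Both eigenvalues are negative, so H is negative definite: a local maximum.

local maximum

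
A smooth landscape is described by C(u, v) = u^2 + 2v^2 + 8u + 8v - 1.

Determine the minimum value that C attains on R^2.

-25

C(u,v) separates as P(u) + Q(v) − 1, so its minimum is min P + min Q − 1.
P'(u) = 2u + 8 vanishes at u ∈ {-4}; Q'(v) = 4v + 8 vanishes at v ∈ {-2}.
Local minima of P (where P''>0): P(-4)=-16. Local minima of Q: Q(-2)=-8.
So the global minimum of C is P(-4) + Q(-2) − 1 = -16 − 8 − 1 = -25, attained at (-4, -2).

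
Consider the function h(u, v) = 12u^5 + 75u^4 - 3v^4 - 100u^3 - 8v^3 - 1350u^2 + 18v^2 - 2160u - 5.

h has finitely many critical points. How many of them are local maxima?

4

h separates as a function of u plus a function of v, so ∇h=0 decouples.
∂h/∂u = 60(u - 3)(u + 1)(u + 3)(u + 4) = 0 at u ∈ {-4, -3, -1, 3}; ∂h/∂v = -12v(v - 1)(v + 3) = 0 at v ∈ {-3, 0, 1}.
The Hessian is diagonal: diag(h_uu, h_vv). Second derivatives: h_uu(-4)=-1260, h_uu(-3)=720, h_uu(-1)=-1440, h_uu(3)=10080; h_vv(-3)=-144, h_vv(0)=36, h_vv(1)=-48.
Local maxima occur where both diagonal entries negative: (-4, -3), (-4, 1), (-1, -3), (-1, 1). Count: 4.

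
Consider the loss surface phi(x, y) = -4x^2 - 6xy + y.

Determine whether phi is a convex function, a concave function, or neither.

neither

phi is quadratic, so its Hessian is the constant matrix H = [[-8, -6], [-6, 0]].
det(H) = -36, tr(H) = -8.
det(H) < 0, so H is indefinite: neither convex nor concave.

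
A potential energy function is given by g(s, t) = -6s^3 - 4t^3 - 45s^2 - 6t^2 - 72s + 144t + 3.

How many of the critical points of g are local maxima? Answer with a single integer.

1

g separates as a function of s plus a function of t, so ∇g=0 decouples.
∂g/∂s = -18(s + 1)(s + 4) = 0 at s ∈ {-4, -1}; ∂g/∂t = -12(t - 3)(t + 4) = 0 at t ∈ {-4, 3}.
The Hessian is diagonal: diag(g_ss, g_tt). Second derivatives: g_ss(-4)=54, g_ss(-1)=-54; g_tt(-4)=84, g_tt(3)=-84.
Local maxima occur where both diagonal entries negative: (-1, 3). Count: 1.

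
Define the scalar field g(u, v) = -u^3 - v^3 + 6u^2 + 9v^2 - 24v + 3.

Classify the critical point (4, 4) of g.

local maximum

The mixed partial ∂²g/∂u∂v is 0, so the Hessian at any point is diag(g_uu, g_vv) = diag(6(-u + 2), 6(-v + 3)).
At (4, 4): H = diag(-12, -6).
Both eigenvalues are negative, so H is negative definite: a local maximum.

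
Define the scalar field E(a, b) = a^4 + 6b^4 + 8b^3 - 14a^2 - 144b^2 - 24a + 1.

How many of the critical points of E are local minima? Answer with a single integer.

E separates as a function of a plus a function of b, so ∇E=0 decouples.
∂E/∂a = 4(a - 3)(a + 1)(a + 2) = 0 at a ∈ {-2, -1, 3}; ∂E/∂b = 24b(b - 3)(b + 4) = 0 at b ∈ {-4, 0, 3}.
The Hessian is diagonal: diag(E_aa, E_bb). Second derivatives: E_aa(-2)=20, E_aa(-1)=-16, E_aa(3)=80; E_bb(-4)=672, E_bb(0)=-288, E_bb(3)=504.
Local minima occur where both diagonal entries positive: (-2, -4), (-2, 3), (3, -4), (3, 3). Count: 4.

4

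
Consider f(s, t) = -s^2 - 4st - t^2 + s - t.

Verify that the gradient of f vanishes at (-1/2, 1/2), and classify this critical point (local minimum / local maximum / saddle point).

saddle point

∇f = (-2s - 4t + 1, -4s - 2t - 1); substituting (-1/2, 1/2) gives ∇f = (0, 0), so (-1/2, 1/2) is indeed a critical point.
The Hessian of f is constant: H = [[-2, -4], [-4, -2]].
det(H) = (-2)·(-2) − (-4)² = -12.
Since det(H) < 0, H is indefinite and the critical point is a saddle point.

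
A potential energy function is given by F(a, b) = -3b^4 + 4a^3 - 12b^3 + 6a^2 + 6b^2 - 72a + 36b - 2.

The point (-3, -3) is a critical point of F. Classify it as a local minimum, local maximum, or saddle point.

local maximum

The mixed partial ∂²F/∂a∂b is 0, so the Hessian at any point is diag(F_aa, F_bb) = diag(12(2a + 1), 12(-3b^2 - 6b + 1)).
At (-3, -3): H = diag(-60, -96).
Both eigenvalues are negative, so H is negative definite: a local maximum.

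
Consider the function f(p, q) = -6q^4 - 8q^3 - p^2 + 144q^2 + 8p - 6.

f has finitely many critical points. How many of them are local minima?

0

f separates as a function of p plus a function of q, so ∇f=0 decouples.
∂f/∂p = -2(p - 4) = 0 at p ∈ {4}; ∂f/∂q = -24q(q - 3)(q + 4) = 0 at q ∈ {-4, 0, 3}.
The Hessian is diagonal: diag(f_pp, f_qq). Second derivatives: f_pp(4)=-2; f_qq(-4)=-672, f_qq(0)=288, f_qq(3)=-504.
Local minima occur where both diagonal entries positive: none. Count: 0.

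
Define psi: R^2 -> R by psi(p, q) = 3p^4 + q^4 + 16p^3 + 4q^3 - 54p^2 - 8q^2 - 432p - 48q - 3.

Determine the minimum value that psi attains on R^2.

psi(p,q) separates as A(p) + B(q) − 3, so its minimum is min A + min B − 3.
A'(p) = 12(p - 3)(p + 3)(p + 4) vanishes at p ∈ {-4, -3, 3}; B'(q) = 4(q - 2)(q + 2)(q + 3) vanishes at q ∈ {-3, -2, 2}.
Local minima of A (where A''>0): A(-4)=608, A(3)=-1107. Local minima of B: B(-3)=45, B(2)=-80.
So the global minimum of psi is A(3) + B(2) − 3 = -1107 − 80 − 3 = -1190, attained at (3, 2).

-1190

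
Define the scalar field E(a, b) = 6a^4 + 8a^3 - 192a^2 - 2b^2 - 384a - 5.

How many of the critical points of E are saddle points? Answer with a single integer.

2

E separates as a function of a plus a function of b, so ∇E=0 decouples.
∂E/∂a = 24(a - 4)(a + 1)(a + 4) = 0 at a ∈ {-4, -1, 4}; ∂E/∂b = -4b = 0 at b ∈ {0}.
The Hessian is diagonal: diag(E_aa, E_bb). Second derivatives: E_aa(-4)=576, E_aa(-1)=-360, E_aa(4)=960; E_bb(0)=-4.
Saddle points occur where the two diagonal entries have opposite signs: (-4, 0), (4, 0). Count: 2.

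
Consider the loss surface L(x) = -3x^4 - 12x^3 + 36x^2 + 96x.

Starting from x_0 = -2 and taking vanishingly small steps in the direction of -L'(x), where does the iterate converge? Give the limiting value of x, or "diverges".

-1

L'(x) = -12(x - 2)(x + 1)(x + 4), so L'(-2) = -96.
Gradient descent moves in the -L' direction, i.e. x is increasing.
The nearest critical point in that direction is x = -1, where L'' = 108 > 0 (a local minimum). The iterate converges there.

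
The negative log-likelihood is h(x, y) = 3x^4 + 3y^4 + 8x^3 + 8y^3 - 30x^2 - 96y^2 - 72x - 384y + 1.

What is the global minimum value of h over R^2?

-1943

h(x,y) separates as P(x) + Q(y) + 1, so its minimum is min P + min Q + 1.
P'(x) = 12(x - 2)(x + 1)(x + 3) vanishes at x ∈ {-3, -1, 2}; Q'(y) = 12(y - 4)(y + 2)(y + 4) vanishes at y ∈ {-4, -2, 4}.
Local minima of P (where P''>0): P(-3)=-27, P(2)=-152. Local minima of Q: Q(-4)=256, Q(4)=-1792.
So the global minimum of h is P(2) + Q(4) + 1 = -152 − 1792 + 1 = -1943, attained at (2, 4).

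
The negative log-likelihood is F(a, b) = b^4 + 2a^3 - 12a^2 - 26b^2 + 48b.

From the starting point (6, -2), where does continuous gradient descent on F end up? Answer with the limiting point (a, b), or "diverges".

(4, -4)

F is separable, so gradient descent decouples: a follows -∂F/∂a, b follows -∂F/∂b.
∂F/∂a = 6a(a - 4); at a=6 this is 72, so a decreases.
∂F/∂b = 4(b - 3)(b - 1)(b + 4); at b=-2 this is 120, so b decreases.
a converges to its nearest critical value 4 (a local min of the a-part); b converges to -4. The iterate converges to (4, -4).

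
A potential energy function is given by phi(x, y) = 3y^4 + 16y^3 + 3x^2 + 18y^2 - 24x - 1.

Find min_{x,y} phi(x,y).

-76

phi(x,y) separates as P(x) + Q(y) − 1, so its minimum is min P + min Q − 1.
P'(x) = 6x - 24 vanishes at x ∈ {4}; Q'(y) = 12y(y + 1)(y + 3) vanishes at y ∈ {-3, -1, 0}.
Local minima of P (where P''>0): P(4)=-48. Local minima of Q: Q(-3)=-27, Q(0)=0.
So the global minimum of phi is P(4) + Q(-3) − 1 = -48 − 27 − 1 = -76, attained at (4, -3).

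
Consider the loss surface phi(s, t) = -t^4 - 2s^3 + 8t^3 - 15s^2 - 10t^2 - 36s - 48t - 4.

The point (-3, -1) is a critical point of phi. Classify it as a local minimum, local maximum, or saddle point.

The mixed partial ∂²phi/∂s∂t is 0, so the Hessian at any point is diag(phi_ss, phi_tt) = diag(-6(2s + 5), 4(-3t^2 + 12t - 5)).
At (-3, -1): H = diag(6, -80).
The eigenvalues have opposite signs, so H is indefinite: a saddle point.

saddle point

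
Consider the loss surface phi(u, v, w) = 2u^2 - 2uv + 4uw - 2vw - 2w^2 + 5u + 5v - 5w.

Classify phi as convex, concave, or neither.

phi is quadratic, so its Hessian is the constant matrix H = [[4, -2, 4], [-2, 0, -2], [4, -2, -4]].
Leading principal minors: 4, -4, 32.
Neither pattern holds ⇒ H is indefinite ⇒ neither convex nor concave.

neither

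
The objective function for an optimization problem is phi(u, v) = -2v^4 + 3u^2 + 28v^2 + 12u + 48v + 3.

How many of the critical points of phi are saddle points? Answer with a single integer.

2

phi separates as a function of u plus a function of v, so ∇phi=0 decouples.
∂phi/∂u = 6(u + 2) = 0 at u ∈ {-2}; ∂phi/∂v = -8(v - 3)(v + 1)(v + 2) = 0 at v ∈ {-2, -1, 3}.
The Hessian is diagonal: diag(phi_uu, phi_vv). Second derivatives: phi_uu(-2)=6; phi_vv(-2)=-40, phi_vv(-1)=32, phi_vv(3)=-160.
Saddle points occur where the two diagonal entries have opposite signs: (-2, -2), (-2, 3). Count: 2.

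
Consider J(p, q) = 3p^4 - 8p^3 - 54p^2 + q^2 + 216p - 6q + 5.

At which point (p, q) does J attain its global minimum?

J(p,q) separates as A(p) + B(q) + 5, so its minimum is min A + min B + 5.
A'(p) = 12(p - 3)(p - 2)(p + 3) vanishes at p ∈ {-3, 2, 3}; B'(q) = 2q - 6 vanishes at q ∈ {3}.
Local minima of A (where A''>0): A(-3)=-675, A(3)=189. Local minima of B: B(3)=-9.
So the global minimum of J is A(-3) + B(3) + 5 = -675 − 9 + 5 = -679, attained at (-3, 3).

(-3, 3)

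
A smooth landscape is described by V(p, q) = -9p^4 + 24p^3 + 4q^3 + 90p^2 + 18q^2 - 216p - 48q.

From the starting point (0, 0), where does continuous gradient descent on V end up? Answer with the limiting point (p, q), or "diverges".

(1, 1)

V is separable, so gradient descent decouples: p follows -∂V/∂p, q follows -∂V/∂q.
∂V/∂p = -36(p - 3)(p - 1)(p + 2); at p=0 this is -216, so p increases.
∂V/∂q = 12(q - 1)(q + 4); at q=0 this is -48, so q increases.
p converges to its nearest critical value 1 (a local min of the p-part); q converges to 1. The iterate converges to (1, 1).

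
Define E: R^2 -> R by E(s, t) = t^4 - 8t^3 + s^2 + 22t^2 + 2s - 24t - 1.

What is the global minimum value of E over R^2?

-11

E(s,t) separates as P(s) + Q(t) − 1, so its minimum is min P + min Q − 1.
P'(s) = 2s + 2 vanishes at s ∈ {-1}; Q'(t) = 4(t - 3)(t - 2)(t - 1) vanishes at t ∈ {1, 2, 3}.
Local minima of P (where P''>0): P(-1)=-1. Local minima of Q: Q(1)=-9, Q(3)=-9.
So the global minimum of E is P(-1) + Q(1) − 1 = -1 − 9 − 1 = -11, attained at (-1, 1).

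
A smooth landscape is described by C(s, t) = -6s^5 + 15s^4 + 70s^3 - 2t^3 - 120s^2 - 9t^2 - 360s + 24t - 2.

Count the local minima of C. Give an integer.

C separates as a function of s plus a function of t, so ∇C=0 decouples.
∂C/∂s = -30(s - 3)(s - 2)(s + 1)(s + 2) = 0 at s ∈ {-2, -1, 2, 3}; ∂C/∂t = -6(t - 1)(t + 4) = 0 at t ∈ {-4, 1}.
The Hessian is diagonal: diag(C_ss, C_tt). Second derivatives: C_ss(-2)=600, C_ss(-1)=-360, C_ss(2)=360, C_ss(3)=-600; C_tt(-4)=30, C_tt(1)=-30.
Local minima occur where both diagonal entries positive: (-2, -4), (2, -4). Count: 2.

2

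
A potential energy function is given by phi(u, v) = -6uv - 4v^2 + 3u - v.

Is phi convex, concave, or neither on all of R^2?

neither

phi is quadratic, so its Hessian is the constant matrix H = [[0, -6], [-6, -8]].
det(H) = -36, tr(H) = -8.
det(H) < 0, so H is indefinite: neither convex nor concave.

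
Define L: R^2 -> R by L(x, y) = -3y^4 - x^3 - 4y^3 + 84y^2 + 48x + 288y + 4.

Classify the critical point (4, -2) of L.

saddle point

The mixed partial ∂²L/∂x∂y is 0, so the Hessian at any point is diag(L_xx, L_yy) = diag(-6x, 12(-3y^2 - 2y + 14)).
At (4, -2): H = diag(-24, 72).
The eigenvalues have opposite signs, so H is indefinite: a saddle point.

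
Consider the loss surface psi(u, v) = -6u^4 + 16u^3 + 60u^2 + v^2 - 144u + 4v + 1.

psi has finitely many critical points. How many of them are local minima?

1

psi separates as a function of u plus a function of v, so ∇psi=0 decouples.
∂psi/∂u = -24(u - 3)(u - 1)(u + 2) = 0 at u ∈ {-2, 1, 3}; ∂psi/∂v = 2(v + 2) = 0 at v ∈ {-2}.
The Hessian is diagonal: diag(psi_uu, psi_vv). Second derivatives: psi_uu(-2)=-360, psi_uu(1)=144, psi_uu(3)=-240; psi_vv(-2)=2.
Local minima occur where both diagonal entries positive: (1, -2). Count: 1.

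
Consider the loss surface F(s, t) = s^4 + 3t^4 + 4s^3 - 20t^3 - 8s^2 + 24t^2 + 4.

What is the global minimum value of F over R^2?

F(s,t) separates as P(s) + Q(t) + 4, so its minimum is min P + min Q + 4.
P'(s) = 4s(s - 1)(s + 4) vanishes at s ∈ {-4, 0, 1}; Q'(t) = 12t(t - 4)(t - 1) vanishes at t ∈ {0, 1, 4}.
Local minima of P (where P''>0): P(-4)=-128, P(1)=-3. Local minima of Q: Q(0)=0, Q(4)=-128.
So the global minimum of F is P(-4) + Q(4) + 4 = -128 − 128 + 4 = -252, attained at (-4, 4).

-252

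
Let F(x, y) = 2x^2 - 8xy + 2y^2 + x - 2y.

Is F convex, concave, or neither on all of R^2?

F is quadratic, so its Hessian is the constant matrix H = [[4, -8], [-8, 4]].
det(H) = -48, tr(H) = 8.
det(H) < 0, so H is indefinite: neither convex nor concave.

neither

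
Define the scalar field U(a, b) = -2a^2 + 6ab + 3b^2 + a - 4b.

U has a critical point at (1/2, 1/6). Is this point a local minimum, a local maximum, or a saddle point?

saddle point

The Hessian of U is constant: H = [[-4, 6], [6, 6]].
det(H) = (-4)·6 − 6² = -60.
Since det(H) < 0, H is indefinite and the critical point is a saddle point.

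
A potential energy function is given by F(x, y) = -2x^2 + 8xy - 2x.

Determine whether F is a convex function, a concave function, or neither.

F is quadratic, so its Hessian is the constant matrix H = [[-4, 8], [8, 0]].
det(H) = -64, tr(H) = -4.
det(H) < 0, so H is indefinite: neither convex nor concave.

neither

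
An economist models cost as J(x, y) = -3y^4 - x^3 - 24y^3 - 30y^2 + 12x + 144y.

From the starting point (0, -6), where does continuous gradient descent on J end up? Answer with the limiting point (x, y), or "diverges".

J is separable, so gradient descent decouples: x follows -∂J/∂x, y follows -∂J/∂y.
∂J/∂x = -3(x - 2)(x + 2); at x=0 this is 12, so x decreases.
∂J/∂y = -12(y - 1)(y + 3)(y + 4); at y=-6 this is 504, so y decreases.
The y-coordinate has no critical point in that direction and runs off to infinity.

diverges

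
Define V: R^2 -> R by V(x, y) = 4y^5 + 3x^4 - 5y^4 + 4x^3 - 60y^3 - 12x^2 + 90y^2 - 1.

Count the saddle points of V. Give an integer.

6

V separates as a function of x plus a function of y, so ∇V=0 decouples.
∂V/∂x = 12x(x - 1)(x + 2) = 0 at x ∈ {-2, 0, 1}; ∂V/∂y = 20y(y - 3)(y - 1)(y + 3) = 0 at y ∈ {-3, 0, 1, 3}.
The Hessian is diagonal: diag(V_xx, V_yy). Second derivatives: V_xx(-2)=72, V_xx(0)=-24, V_xx(1)=36; V_yy(-3)=-1440, V_yy(0)=180, V_yy(1)=-160, V_yy(3)=720.
Saddle points occur where the two diagonal entries have opposite signs: (-2, -3), (-2, 1), (0, 0), (0, 3), (1, -3), (1, 1). Count: 6.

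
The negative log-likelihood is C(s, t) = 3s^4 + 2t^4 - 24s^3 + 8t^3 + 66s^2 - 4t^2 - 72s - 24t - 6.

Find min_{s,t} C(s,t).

C(s,t) separates as P(s) + Q(t) − 6, so its minimum is min P + min Q − 6.
P'(s) = 12(s - 3)(s - 2)(s - 1) vanishes at s ∈ {1, 2, 3}; Q'(t) = 8(t - 1)(t + 1)(t + 3) vanishes at t ∈ {-3, -1, 1}.
Local minima of P (where P''>0): P(1)=-27, P(3)=-27. Local minima of Q: Q(-3)=-18, Q(1)=-18.
So the global minimum of C is P(1) + Q(-3) − 6 = -27 − 18 − 6 = -51, attained at (1, -3).

-51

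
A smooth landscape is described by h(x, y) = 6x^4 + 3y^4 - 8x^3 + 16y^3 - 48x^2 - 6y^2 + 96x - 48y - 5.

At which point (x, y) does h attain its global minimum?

(-2, -4)

h(x,y) separates as P(x) + Q(y) − 5, so its minimum is min P + min Q − 5.
P'(x) = 24(x - 2)(x - 1)(x + 2) vanishes at x ∈ {-2, 1, 2}; Q'(y) = 12(y - 1)(y + 1)(y + 4) vanishes at y ∈ {-4, -1, 1}.
Local minima of P (where P''>0): P(-2)=-224, P(2)=32. Local minima of Q: Q(-4)=-160, Q(1)=-35.
So the global minimum of h is P(-2) + Q(-4) − 5 = -224 − 160 − 5 = -389, attained at (-2, -4).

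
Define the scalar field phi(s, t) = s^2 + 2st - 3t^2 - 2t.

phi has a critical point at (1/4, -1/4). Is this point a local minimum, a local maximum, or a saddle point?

saddle point

The Hessian of phi is constant: H = [[2, 2], [2, -6]].
det(H) = 2·(-6) − 2² = -16.
Since det(H) < 0, H is indefinite and the critical point is a saddle point.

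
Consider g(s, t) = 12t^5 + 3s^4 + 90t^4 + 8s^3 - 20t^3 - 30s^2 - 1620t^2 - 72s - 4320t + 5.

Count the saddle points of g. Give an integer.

g separates as a function of s plus a function of t, so ∇g=0 decouples.
∂g/∂s = 12(s - 2)(s + 1)(s + 3) = 0 at s ∈ {-3, -1, 2}; ∂g/∂t = 60(t - 3)(t + 2)(t + 3)(t + 4) = 0 at t ∈ {-4, -3, -2, 3}.
The Hessian is diagonal: diag(g_ss, g_tt). Second derivatives: g_ss(-3)=120, g_ss(-1)=-72, g_ss(2)=180; g_tt(-4)=-840, g_tt(-3)=360, g_tt(-2)=-600, g_tt(3)=12600.
Saddle points occur where the two diagonal entries have opposite signs: (-3, -4), (-3, -2), (-1, -3), (-1, 3), (2, -4), (2, -2). Count: 6.

6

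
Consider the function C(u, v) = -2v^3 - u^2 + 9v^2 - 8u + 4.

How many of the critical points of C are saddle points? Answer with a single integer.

C separates as a function of u plus a function of v, so ∇C=0 decouples.
∂C/∂u = -2(u + 4) = 0 at u ∈ {-4}; ∂C/∂v = -6v(v - 3) = 0 at v ∈ {0, 3}.
The Hessian is diagonal: diag(C_uu, C_vv). Second derivatives: C_uu(-4)=-2; C_vv(0)=18, C_vv(3)=-18.
Saddle points occur where the two diagonal entries have opposite signs: (-4, 0). Count: 1.

1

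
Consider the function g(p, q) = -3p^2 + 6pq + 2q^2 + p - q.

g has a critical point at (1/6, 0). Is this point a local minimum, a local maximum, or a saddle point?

The Hessian of g is constant: H = [[-6, 6], [6, 4]].
det(H) = (-6)·4 − 6² = -60.
Since det(H) < 0, H is indefinite and the critical point is a saddle point.

saddle point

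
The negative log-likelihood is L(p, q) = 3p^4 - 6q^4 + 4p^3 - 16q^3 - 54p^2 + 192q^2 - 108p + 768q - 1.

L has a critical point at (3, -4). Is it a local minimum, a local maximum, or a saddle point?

saddle point

The mixed partial ∂²L/∂p∂q is 0, so the Hessian at any point is diag(L_pp, L_qq) = diag(12(3p^2 + 2p - 9), 24(-3q^2 - 4q + 16)).
At (3, -4): H = diag(288, -384).
The eigenvalues have opposite signs, so H is indefinite: a saddle point.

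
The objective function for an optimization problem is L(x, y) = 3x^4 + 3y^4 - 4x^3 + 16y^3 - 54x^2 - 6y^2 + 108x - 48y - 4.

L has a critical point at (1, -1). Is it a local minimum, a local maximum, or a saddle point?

The mixed partial ∂²L/∂x∂y is 0, so the Hessian at any point is diag(L_xx, L_yy) = diag(12(3x^2 - 2x - 9), 12(3y^2 + 8y - 1)).
At (1, -1): H = diag(-96, -72).
Both eigenvalues are negative, so H is negative definite: a local maximum.

local maximum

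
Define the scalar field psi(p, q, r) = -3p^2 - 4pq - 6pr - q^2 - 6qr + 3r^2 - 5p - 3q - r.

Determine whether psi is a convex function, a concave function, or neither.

neither

psi is quadratic, so its Hessian is the constant matrix H = [[-6, -4, -6], [-4, -2, -6], [-6, -6, 6]].
Leading principal minors: -6, -4, -24.
Neither pattern holds ⇒ H is indefinite ⇒ neither convex nor concave.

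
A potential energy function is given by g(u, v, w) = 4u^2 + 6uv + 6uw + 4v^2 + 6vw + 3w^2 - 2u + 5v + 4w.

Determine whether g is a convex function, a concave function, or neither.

convex

g is quadratic, so its Hessian is the constant matrix H = [[8, 6, 6], [6, 8, 6], [6, 6, 6]].
Leading principal minors: 8, 28, 24.
All positive ⇒ H ≻ 0 ⇒ convex.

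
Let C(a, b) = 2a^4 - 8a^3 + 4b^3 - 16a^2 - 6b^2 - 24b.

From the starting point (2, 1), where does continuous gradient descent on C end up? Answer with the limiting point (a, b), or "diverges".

(4, 2)

C is separable, so gradient descent decouples: a follows -∂C/∂a, b follows -∂C/∂b.
∂C/∂a = 8a(a - 4)(a + 1); at a=2 this is -96, so a increases.
∂C/∂b = 12(b - 2)(b + 1); at b=1 this is -24, so b increases.
a converges to its nearest critical value 4 (a local min of the a-part); b converges to 2. The iterate converges to (4, 2).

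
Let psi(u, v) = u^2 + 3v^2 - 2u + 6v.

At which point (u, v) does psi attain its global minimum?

(1, -1)

psi(u,v) separates as P(u) + Q(v), so its minimum is min P + min Q.
P'(u) = 2u - 2 vanishes at u ∈ {1}; Q'(v) = 6v + 6 vanishes at v ∈ {-1}.
Local minima of P (where P''>0): P(1)=-1. Local minima of Q: Q(-1)=-3.
So the global minimum of psi is P(1) + Q(-1) = -1 − 3 = -4, attained at (1, -1).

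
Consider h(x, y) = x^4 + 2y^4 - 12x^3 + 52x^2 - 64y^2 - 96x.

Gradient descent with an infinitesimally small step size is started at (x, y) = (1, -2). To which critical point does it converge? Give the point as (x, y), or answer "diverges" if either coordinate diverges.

(2, -4)

h is separable, so gradient descent decouples: x follows -∂h/∂x, y follows -∂h/∂y.
∂h/∂x = 4(x - 4)(x - 3)(x - 2); at x=1 this is -24, so x increases.
∂h/∂y = 8y(y - 4)(y + 4); at y=-2 this is 192, so y decreases.
x converges to its nearest critical value 2 (a local min of the x-part); y converges to -4. The iterate converges to (2, -4).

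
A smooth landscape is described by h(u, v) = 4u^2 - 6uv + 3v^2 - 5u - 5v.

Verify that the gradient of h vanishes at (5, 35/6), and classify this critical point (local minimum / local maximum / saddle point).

local minimum

∇h = (8u - 6v - 5, -6u + 6v - 5); substituting (5, 35/6) gives ∇h = (0, 0), so (5, 35/6) is indeed a critical point.
The Hessian of h is constant: H = [[8, -6], [-6, 6]].
det(H) = 8·6 − (-6)² = 12.
det(H) > 0 and tr(H) = 14 > 0, so H is positive definite and the point is a local minimum.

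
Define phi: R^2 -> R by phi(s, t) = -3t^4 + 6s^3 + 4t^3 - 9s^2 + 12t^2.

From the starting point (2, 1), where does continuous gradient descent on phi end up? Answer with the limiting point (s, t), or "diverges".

(1, 0)

phi is separable, so gradient descent decouples: s follows -∂phi/∂s, t follows -∂phi/∂t.
∂phi/∂s = 18s(s - 1); at s=2 this is 36, so s decreases.
∂phi/∂t = -12t(t - 2)(t + 1); at t=1 this is 24, so t decreases.
s converges to its nearest critical value 1 (a local min of the s-part); t converges to 0. The iterate converges to (1, 0).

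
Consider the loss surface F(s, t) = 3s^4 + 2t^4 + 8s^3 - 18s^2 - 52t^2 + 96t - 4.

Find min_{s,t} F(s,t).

F(s,t) separates as P(s) + Q(t) − 4, so its minimum is min P + min Q − 4.
P'(s) = 12s(s - 1)(s + 3) vanishes at s ∈ {-3, 0, 1}; Q'(t) = 8(t - 3)(t - 1)(t + 4) vanishes at t ∈ {-4, 1, 3}.
Local minima of P (where P''>0): P(-3)=-135, P(1)=-7. Local minima of Q: Q(-4)=-704, Q(3)=-18.
So the global minimum of F is P(-3) + Q(-4) − 4 = -135 − 704 − 4 = -843, attained at (-3, -4).

-843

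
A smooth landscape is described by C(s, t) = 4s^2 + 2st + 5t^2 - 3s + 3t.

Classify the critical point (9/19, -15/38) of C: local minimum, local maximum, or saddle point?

The Hessian of C is constant: H = [[8, 2], [2, 10]].
det(H) = 8·10 − 2² = 76.
det(H) > 0 and tr(H) = 18 > 0, so H is positive definite and the point is a local minimum.

local minimum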